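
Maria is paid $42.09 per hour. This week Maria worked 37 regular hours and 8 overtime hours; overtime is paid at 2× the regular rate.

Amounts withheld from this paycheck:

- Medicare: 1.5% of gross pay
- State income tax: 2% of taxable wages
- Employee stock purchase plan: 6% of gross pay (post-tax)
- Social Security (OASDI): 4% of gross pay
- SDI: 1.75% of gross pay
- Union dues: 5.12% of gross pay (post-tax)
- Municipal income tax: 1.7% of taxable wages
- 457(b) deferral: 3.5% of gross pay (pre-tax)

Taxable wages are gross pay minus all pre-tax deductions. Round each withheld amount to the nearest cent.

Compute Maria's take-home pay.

Regular pay: 37 × $42.09 = $1,557.33
Overtime pay: 8 × $42.09 × 2 = $673.44
Gross pay = $1,557.33 + $673.44 = $2,230.77
457(b) deferral: $2,230.77 × 0.035 = $78.08
Taxable wages = $2,230.77 − $78.08 = $2,152.69
Municipal income tax: $2,152.69 × 0.017 = $36.60
State income tax: $2,152.69 × 0.02 = $43.05
Social Security (OASDI): $2,230.77 × 0.04 = $89.23
Medicare: $2,230.77 × 0.015 = $33.46
SDI: $2,230.77 × 0.0175 = $39.04
Employee stock purchase plan: $2,230.77 × 0.06 = $133.85
Union dues: $2,230.77 × 0.0512 = $114.22
Total deductions = $78.08 + $36.60 + $43.05 + $89.23 + $33.46 + $39.04 + $133.85 + $114.22 = $567.53
Net pay = $2,230.77 − $567.53 = $1,663.24

$1,663.24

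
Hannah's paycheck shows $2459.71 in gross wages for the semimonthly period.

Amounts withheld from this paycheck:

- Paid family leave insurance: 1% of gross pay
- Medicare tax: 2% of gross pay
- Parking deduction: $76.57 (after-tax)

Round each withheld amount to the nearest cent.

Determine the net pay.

$2309.35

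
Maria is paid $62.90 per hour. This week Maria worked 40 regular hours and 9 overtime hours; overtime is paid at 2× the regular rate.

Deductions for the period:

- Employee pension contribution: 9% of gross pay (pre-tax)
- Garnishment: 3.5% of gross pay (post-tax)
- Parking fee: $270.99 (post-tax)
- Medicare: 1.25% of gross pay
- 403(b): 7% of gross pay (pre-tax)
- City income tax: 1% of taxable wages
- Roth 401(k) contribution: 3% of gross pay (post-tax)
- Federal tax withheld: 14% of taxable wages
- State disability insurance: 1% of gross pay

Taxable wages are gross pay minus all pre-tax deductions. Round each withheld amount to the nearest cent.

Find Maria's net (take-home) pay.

$2,014.61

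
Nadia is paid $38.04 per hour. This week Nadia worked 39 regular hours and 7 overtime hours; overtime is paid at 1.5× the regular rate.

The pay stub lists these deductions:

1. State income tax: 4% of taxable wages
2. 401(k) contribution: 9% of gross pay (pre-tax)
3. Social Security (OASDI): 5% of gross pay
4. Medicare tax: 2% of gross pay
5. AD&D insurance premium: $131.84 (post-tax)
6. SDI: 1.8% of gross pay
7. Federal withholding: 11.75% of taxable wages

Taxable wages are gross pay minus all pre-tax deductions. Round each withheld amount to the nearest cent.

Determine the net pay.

$1146.09

Regular pay: 39 × $38.04 = $1483.56
Overtime pay: 7 × $38.04 × 1.5 = $399.42
Gross pay = $1483.56 + $399.42 = $1882.98
401(k) contribution: $1882.98 × 0.09 = $169.47
Taxable wages = $1882.98 − $169.47 = $1713.51
State income tax: $1713.51 × 0.04 = $68.54
Federal withholding: $1713.51 × 0.1175 = $201.34
Social Security (OASDI): $1882.98 × 0.05 = $94.15
Medicare tax: $1882.98 × 0.02 = $37.66
SDI: $1882.98 × 0.018 = $33.89
AD&D insurance premium: $131.84
Total deductions = $169.47 + $68.54 + $201.34 + $94.15 + $37.66 + $33.89 + $131.84 = $736.89
Net pay = $1882.98 − $736.89 = $1146.09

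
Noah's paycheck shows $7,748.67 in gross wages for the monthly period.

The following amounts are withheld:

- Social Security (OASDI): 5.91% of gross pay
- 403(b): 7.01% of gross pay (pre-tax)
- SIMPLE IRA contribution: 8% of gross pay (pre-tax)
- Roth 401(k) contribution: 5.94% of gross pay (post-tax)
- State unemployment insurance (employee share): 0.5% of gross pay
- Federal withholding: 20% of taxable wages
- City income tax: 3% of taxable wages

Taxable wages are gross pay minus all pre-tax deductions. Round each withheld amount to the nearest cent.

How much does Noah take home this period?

$4,113.95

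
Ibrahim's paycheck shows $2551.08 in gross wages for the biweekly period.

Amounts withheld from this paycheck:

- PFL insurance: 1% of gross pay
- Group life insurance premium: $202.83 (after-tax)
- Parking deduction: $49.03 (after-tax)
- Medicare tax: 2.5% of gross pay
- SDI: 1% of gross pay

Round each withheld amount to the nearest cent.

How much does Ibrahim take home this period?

$2184.42

Medicare tax: $2551.08 × 0.025 = $63.78
PFL insurance: $2551.08 × 0.01 = $25.51
SDI: $2551.08 × 0.01 = $25.51
Parking deduction: $49.03
Group life insurance premium: $202.83
Total deductions = $63.78 + $25.51 + $25.51 + $49.03 + $202.83 = $366.66
Net pay = $2551.08 − $366.66 = $2184.42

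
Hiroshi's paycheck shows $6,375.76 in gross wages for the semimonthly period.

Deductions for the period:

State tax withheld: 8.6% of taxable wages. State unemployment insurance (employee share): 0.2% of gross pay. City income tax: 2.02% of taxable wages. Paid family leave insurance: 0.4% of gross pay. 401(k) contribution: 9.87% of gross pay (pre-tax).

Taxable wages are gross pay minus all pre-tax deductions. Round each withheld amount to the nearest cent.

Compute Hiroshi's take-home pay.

$5,097.94

401(k) contribution: $6,375.76 × 0.0987 = $629.29
Taxable wages = $6,375.76 − $629.29 = $5,746.47
State tax withheld: $5,746.47 × 0.086 = $494.20
City income tax: $5,746.47 × 0.0202 = $116.08
State unemployment insurance (employee share): $6,375.76 × 0.002 = $12.75
Paid family leave insurance: $6,375.76 × 0.004 = $25.50
Total deductions = $629.29 + $494.20 + $116.08 + $12.75 + $25.50 = $1,277.82
Net pay = $6,375.76 − $1,277.82 = $5,097.94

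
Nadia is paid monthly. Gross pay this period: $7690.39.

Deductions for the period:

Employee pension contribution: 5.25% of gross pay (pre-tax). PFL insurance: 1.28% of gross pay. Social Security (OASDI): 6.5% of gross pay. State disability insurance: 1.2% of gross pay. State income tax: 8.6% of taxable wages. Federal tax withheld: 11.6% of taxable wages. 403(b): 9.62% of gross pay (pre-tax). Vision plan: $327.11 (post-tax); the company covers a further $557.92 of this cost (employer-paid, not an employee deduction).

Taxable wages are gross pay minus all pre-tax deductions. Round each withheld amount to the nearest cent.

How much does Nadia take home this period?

$4206.65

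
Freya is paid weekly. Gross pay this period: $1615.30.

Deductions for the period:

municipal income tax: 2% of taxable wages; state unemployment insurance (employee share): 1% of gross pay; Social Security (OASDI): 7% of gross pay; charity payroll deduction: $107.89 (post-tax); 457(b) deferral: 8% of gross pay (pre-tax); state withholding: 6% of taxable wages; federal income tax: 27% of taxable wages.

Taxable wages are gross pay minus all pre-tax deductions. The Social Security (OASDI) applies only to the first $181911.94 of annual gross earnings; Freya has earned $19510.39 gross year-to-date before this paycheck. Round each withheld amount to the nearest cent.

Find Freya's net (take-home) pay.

$728.85

457(b) deferral: $1615.30 × 0.08 = $129.22
Taxable wages = $1615.30 − $129.22 = $1486.08
Municipal income tax: $1486.08 × 0.02 = $29.72
State withholding: $1486.08 × 0.06 = $89.16
Federal income tax: $1486.08 × 0.27 = $401.24
Social Security (OASDI): cap not yet reached, full $1615.30 is subject → $1615.30 × 0.07 = $113.07
State unemployment insurance (employee share): $1615.30 × 0.01 = $16.15
Charity payroll deduction: $107.89
Total deductions = $129.22 + $29.72 + $89.16 + $401.24 + $113.07 + $16.15 + $107.89 = $886.45
Net pay = $1615.30 − $886.45 = $728.85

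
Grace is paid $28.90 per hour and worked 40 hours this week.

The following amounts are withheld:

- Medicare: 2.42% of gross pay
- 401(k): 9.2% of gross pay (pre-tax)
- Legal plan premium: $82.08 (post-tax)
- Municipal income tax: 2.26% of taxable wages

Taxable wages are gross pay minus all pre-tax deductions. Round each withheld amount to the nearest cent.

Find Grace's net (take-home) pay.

$915.87

Gross pay: 40 × $28.90 = $1,156.00
401(k): $1,156.00 × 0.092 = $106.35
Taxable wages = $1,156.00 − $106.35 = $1,049.65
Municipal income tax: $1,049.65 × 0.0226 = $23.72
Medicare: $1,156.00 × 0.0242 = $27.98
Legal plan premium: $82.08
Total deductions = $106.35 + $23.72 + $27.98 + $82.08 = $240.13
Net pay = $1,156.00 − $240.13 = $915.87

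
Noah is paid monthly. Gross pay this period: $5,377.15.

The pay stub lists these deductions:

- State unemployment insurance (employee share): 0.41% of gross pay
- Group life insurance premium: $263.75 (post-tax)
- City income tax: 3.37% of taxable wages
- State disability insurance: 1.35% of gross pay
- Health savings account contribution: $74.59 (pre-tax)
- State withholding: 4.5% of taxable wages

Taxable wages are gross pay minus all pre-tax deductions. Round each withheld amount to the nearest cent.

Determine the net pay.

$4,526.85

Health savings account contribution: $74.59
Taxable wages = $5,377.15 − $74.59 = $5,302.56
City income tax: $5,302.56 × 0.0337 = $178.70
State withholding: $5,302.56 × 0.045 = $238.62
State disability insurance: $5,377.15 × 0.0135 = $72.59
State unemployment insurance (employee share): $5,377.15 × 0.0041 = $22.05
Group life insurance premium: $263.75
Total deductions = $74.59 + $178.70 + $238.62 + $72.59 + $22.05 + $263.75 = $850.30
Net pay = $5,377.15 − $850.30 = $4,526.85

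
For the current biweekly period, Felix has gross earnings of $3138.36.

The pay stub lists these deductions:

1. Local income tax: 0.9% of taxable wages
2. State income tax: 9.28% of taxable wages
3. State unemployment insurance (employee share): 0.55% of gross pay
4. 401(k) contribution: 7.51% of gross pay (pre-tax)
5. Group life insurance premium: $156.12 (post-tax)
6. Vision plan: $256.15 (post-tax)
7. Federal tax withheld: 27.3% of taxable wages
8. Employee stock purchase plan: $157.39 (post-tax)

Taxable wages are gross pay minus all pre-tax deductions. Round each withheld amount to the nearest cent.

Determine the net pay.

$1227.83

401(k) contribution: $3138.36 × 0.0751 = $235.69
Taxable wages = $3138.36 − $235.69 = $2902.67
Federal tax withheld: $2902.67 × 0.273 = $792.43
State income tax: $2902.67 × 0.0928 = $269.37
Local income tax: $2902.67 × 0.009 = $26.12
State unemployment insurance (employee share): $3138.36 × 0.0055 = $17.26
Group life insurance premium: $156.12
Employee stock purchase plan: $157.39
Vision plan: $256.15
Total deductions = $235.69 + $792.43 + $269.37 + $26.12 + $17.26 + $156.12 + $157.39 + $256.15 = $1910.53
Net pay = $3138.36 − $1910.53 = $1227.83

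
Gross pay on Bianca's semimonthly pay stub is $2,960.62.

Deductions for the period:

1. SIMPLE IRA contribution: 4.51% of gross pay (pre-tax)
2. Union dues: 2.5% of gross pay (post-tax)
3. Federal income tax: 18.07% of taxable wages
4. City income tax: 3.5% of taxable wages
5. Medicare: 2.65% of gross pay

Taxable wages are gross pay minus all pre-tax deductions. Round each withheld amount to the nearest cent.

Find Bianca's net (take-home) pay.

$2,064.81

SIMPLE IRA contribution: $2,960.62 × 0.0451 = $133.52
Taxable wages = $2,960.62 − $133.52 = $2,827.10
Federal income tax: $2,827.10 × 0.1807 = $510.86
City income tax: $2,827.10 × 0.035 = $98.95
Medicare: $2,960.62 × 0.0265 = $78.46
Union dues: $2,960.62 × 0.025 = $74.02
Total deductions = $133.52 + $510.86 + $98.95 + $78.46 + $74.02 = $895.81
Net pay = $2,960.62 − $895.81 = $2,064.81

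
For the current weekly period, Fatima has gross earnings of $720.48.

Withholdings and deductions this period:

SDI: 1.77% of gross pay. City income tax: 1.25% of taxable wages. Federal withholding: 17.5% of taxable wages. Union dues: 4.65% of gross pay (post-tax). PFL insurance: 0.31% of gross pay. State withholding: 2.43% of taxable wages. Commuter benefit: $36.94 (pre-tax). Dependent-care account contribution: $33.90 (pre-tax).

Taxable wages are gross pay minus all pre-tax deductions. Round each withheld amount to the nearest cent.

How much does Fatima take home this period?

Commuter benefit: $36.94
Dependent-care account contribution: $33.90
Pre-tax total = $36.94 + $33.90 = $70.84
Taxable wages = $720.48 − $70.84 = $649.64
State withholding: $649.64 × 0.0243 = $15.79
City income tax: $649.64 × 0.0125 = $8.12
Federal withholding: $649.64 × 0.175 = $113.69
SDI: $720.48 × 0.0177 = $12.75
PFL insurance: $720.48 × 0.0031 = $2.23
Union dues: $720.48 × 0.0465 = $33.50
Total deductions = $36.94 + $33.90 + $15.79 + $8.12 + $113.69 + $12.75 + $2.23 + $33.50 = $256.92
Net pay = $720.48 − $256.92 = $463.56

$463.56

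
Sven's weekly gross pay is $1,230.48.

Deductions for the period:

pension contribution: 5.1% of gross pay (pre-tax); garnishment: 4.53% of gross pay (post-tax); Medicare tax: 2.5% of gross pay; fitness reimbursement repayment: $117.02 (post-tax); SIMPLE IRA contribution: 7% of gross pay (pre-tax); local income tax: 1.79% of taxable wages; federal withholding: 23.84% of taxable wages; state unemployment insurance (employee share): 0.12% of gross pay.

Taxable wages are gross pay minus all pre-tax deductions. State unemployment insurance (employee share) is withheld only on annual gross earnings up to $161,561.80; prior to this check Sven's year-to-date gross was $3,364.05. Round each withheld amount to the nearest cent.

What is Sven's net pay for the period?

$599.39

Pension contribution: $1,230.48 × 0.051 = $62.75
SIMPLE IRA contribution: $1,230.48 × 0.07 = $86.13
Pre-tax total = $62.75 + $86.13 = $148.88
Taxable wages = $1,230.48 − $148.88 = $1,081.60
Local income tax: $1,081.60 × 0.0179 = $19.36
Federal withholding: $1,081.60 × 0.2384 = $257.85
Medicare tax: $1,230.48 × 0.025 = $30.76
State unemployment insurance (employee share): cap not yet reached, full $1,230.48 is subject → $1,230.48 × 0.0012 = $1.48
Garnishment: $1,230.48 × 0.0453 = $55.74
Fitness reimbursement repayment: $117.02
Total deductions = $62.75 + $86.13 + $19.36 + $257.85 + $30.76 + $1.48 + $55.74 + $117.02 = $631.09
Net pay = $1,230.48 − $631.09 = $599.39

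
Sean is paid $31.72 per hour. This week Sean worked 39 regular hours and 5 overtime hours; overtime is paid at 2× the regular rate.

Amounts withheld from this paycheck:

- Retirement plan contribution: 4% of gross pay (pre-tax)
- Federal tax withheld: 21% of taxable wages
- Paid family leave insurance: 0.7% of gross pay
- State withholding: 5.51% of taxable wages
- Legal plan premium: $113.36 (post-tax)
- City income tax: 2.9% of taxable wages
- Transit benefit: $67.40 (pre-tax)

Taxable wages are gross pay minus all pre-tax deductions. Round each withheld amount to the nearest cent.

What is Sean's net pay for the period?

$881.46

Regular pay: 39 × $31.72 = $1237.08
Overtime pay: 5 × $31.72 × 2 = $317.20
Gross pay = $1237.08 + $317.20 = $1554.28
Retirement plan contribution: $1554.28 × 0.04 = $62.17
Transit benefit: $67.40
Pre-tax total = $62.17 + $67.40 = $129.57
Taxable wages = $1554.28 − $129.57 = $1424.71
State withholding: $1424.71 × 0.0551 = $78.50
Federal tax withheld: $1424.71 × 0.21 = $299.19
City income tax: $1424.71 × 0.029 = $41.32
Paid family leave insurance: $1554.28 × 0.007 = $10.88
Legal plan premium: $113.36
Total deductions = $62.17 + $67.40 + $78.50 + $299.19 + $41.32 + $10.88 + $113.36 = $672.82
Net pay = $1554.28 − $672.82 = $881.46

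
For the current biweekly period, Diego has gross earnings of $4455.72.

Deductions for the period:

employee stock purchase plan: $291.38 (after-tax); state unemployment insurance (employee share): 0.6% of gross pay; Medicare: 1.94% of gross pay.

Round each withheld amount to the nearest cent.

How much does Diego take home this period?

State unemployment insurance (employee share): $4455.72 × 0.006 = $26.73
Medicare: $4455.72 × 0.0194 = $86.44
Employee stock purchase plan: $291.38
Total deductions = $26.73 + $86.44 + $291.38 = $404.55
Net pay = $4455.72 − $404.55 = $4051.17

$4051.17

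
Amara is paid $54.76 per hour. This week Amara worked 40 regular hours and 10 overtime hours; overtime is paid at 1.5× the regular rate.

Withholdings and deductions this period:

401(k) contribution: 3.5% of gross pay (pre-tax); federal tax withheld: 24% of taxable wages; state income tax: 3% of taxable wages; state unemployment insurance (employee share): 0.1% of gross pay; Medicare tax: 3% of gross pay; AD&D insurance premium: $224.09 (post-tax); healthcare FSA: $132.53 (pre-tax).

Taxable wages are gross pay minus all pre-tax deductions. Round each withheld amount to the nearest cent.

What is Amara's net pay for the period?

$1707.46

Regular pay: 40 × $54.76 = $2190.40
Overtime pay: 10 × $54.76 × 1.5 = $821.40
Gross pay = $2190.40 + $821.40 = $3011.80
Healthcare FSA: $132.53
401(k) contribution: $3011.80 × 0.035 = $105.41
Pre-tax total = $132.53 + $105.41 = $237.94
Taxable wages = $3011.80 − $237.94 = $2773.86
State income tax: $2773.86 × 0.03 = $83.22
Federal tax withheld: $2773.86 × 0.24 = $665.73
Medicare tax: $3011.80 × 0.03 = $90.35
State unemployment insurance (employee share): $3011.80 × 0.001 = $3.01
AD&D insurance premium: $224.09
Total deductions = $132.53 + $105.41 + $83.22 + $665.73 + $90.35 + $3.01 + $224.09 = $1304.34
Net pay = $3011.80 − $1304.34 = $1707.46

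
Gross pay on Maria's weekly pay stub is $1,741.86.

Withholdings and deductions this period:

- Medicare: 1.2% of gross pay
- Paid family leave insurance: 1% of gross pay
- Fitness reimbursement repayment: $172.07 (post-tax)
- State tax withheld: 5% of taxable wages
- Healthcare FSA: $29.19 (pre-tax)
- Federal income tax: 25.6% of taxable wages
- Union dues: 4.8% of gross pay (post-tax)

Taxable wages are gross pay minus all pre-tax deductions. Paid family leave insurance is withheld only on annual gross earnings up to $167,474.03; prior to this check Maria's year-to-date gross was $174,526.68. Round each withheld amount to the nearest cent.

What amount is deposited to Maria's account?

Healthcare FSA: $29.19
Taxable wages = $1,741.86 − $29.19 = $1,712.67
Federal income tax: $1,712.67 × 0.256 = $438.44
State tax withheld: $1,712.67 × 0.05 = $85.63
Medicare: $1,741.86 × 0.012 = $20.90
Paid family leave insurance: annual cap $167,474.03 already reached (YTD $174,526.68), so $0.00
Fitness reimbursement repayment: $172.07
Union dues: $1,741.86 × 0.048 = $83.61
Total deductions = $29.19 + $438.44 + $85.63 + $20.90 + $0.00 + $172.07 + $83.61 = $829.84
Net pay = $1,741.86 − $829.84 = $912.02

$912.02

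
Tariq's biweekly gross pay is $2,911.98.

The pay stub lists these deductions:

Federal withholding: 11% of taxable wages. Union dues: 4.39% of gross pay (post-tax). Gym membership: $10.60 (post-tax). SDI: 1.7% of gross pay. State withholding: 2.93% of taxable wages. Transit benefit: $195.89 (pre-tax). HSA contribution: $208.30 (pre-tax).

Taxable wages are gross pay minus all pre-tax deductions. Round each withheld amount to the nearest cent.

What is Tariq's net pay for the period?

Transit benefit: $195.89
HSA contribution: $208.30
Pre-tax total = $195.89 + $208.30 = $404.19
Taxable wages = $2,911.98 − $404.19 = $2,507.79
Federal withholding: $2,507.79 × 0.11 = $275.86
State withholding: $2,507.79 × 0.0293 = $73.48
SDI: $2,911.98 × 0.017 = $49.50
Gym membership: $10.60
Union dues: $2,911.98 × 0.0439 = $127.84
Total deductions = $195.89 + $208.30 + $275.86 + $73.48 + $49.50 + $10.60 + $127.84 = $941.47
Net pay = $2,911.98 − $941.47 = $1,970.51

$1,970.51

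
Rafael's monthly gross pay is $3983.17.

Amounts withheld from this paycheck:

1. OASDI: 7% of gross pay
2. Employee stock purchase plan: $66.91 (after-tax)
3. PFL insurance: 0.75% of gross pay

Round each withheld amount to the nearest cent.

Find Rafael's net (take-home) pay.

OASDI: $3983.17 × 0.07 = $278.82
PFL insurance: $3983.17 × 0.0075 = $29.87
Employee stock purchase plan: $66.91
Total deductions = $278.82 + $29.87 + $66.91 = $375.60
Net pay = $3983.17 − $375.60 = $3607.57

$3607.57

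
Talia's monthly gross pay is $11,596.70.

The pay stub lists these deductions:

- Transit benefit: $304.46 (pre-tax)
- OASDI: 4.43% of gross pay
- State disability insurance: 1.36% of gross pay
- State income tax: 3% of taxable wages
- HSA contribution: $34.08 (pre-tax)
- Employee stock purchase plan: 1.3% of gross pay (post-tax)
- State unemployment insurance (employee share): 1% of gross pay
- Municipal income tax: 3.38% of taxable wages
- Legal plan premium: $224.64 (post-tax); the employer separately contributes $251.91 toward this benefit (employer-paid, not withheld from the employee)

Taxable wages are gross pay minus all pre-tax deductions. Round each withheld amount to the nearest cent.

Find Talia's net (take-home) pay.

Transit benefit: $304.46
HSA contribution: $34.08
Pre-tax total = $304.46 + $34.08 = $338.54
Taxable wages = $11,596.70 − $338.54 = $11,258.16
State income tax: $11,258.16 × 0.03 = $337.74
Municipal income tax: $11,258.16 × 0.0338 = $380.53
State disability insurance: $11,596.70 × 0.0136 = $157.72
State unemployment insurance (employee share): $11,596.70 × 0.01 = $115.97
OASDI: $11,596.70 × 0.0443 = $513.73
Employee stock purchase plan: $11,596.70 × 0.013 = $150.76
Legal plan premium: $224.64
(Employer's $251.91 toward legal plan premium is not withheld from the employee.)
Total deductions = $304.46 + $34.08 + $337.74 + $380.53 + $157.72 + $115.97 + $513.73 + $150.76 + $224.64 = $2,219.63
Net pay = $11,596.70 − $2,219.63 = $9,377.07

$9,377.07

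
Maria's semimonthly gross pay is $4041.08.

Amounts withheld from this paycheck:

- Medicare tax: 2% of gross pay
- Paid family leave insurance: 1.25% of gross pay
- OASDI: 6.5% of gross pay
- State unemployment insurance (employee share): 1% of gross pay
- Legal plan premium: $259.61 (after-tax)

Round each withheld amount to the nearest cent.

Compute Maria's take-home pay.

$3347.06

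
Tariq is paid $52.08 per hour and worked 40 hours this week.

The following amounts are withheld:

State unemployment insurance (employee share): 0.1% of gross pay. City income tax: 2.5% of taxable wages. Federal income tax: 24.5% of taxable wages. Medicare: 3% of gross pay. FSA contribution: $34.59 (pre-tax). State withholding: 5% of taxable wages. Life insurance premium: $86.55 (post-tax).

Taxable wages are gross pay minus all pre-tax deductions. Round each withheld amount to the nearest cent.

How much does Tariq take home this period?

Gross pay: 40 × $52.08 = $2,083.20
FSA contribution: $34.59
Taxable wages = $2,083.20 − $34.59 = $2,048.61
Federal income tax: $2,048.61 × 0.245 = $501.91
City income tax: $2,048.61 × 0.025 = $51.22
State withholding: $2,048.61 × 0.05 = $102.43
State unemployment insurance (employee share): $2,083.20 × 0.001 = $2.08
Medicare: $2,083.20 × 0.03 = $62.50
Life insurance premium: $86.55
Total deductions = $34.59 + $501.91 + $51.22 + $102.43 + $2.08 + $62.50 + $86.55 = $841.28
Net pay = $2,083.20 − $841.28 = $1,241.92

$1,241.92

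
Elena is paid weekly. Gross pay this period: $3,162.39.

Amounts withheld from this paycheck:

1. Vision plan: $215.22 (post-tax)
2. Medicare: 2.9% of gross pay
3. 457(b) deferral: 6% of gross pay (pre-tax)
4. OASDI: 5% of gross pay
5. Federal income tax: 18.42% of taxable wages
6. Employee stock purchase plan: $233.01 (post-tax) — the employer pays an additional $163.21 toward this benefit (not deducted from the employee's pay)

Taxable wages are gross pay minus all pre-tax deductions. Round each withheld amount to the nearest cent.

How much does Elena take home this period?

$1,727.03

457(b) deferral: $3,162.39 × 0.06 = $189.74
Taxable wages = $3,162.39 − $189.74 = $2,972.65
Federal income tax: $2,972.65 × 0.1842 = $547.56
OASDI: $3,162.39 × 0.05 = $158.12
Medicare: $3,162.39 × 0.029 = $91.71
Employee stock purchase plan: $233.01
Vision plan: $215.22
(Employer's $163.21 toward employee stock purchase plan is not withheld from the employee.)
Total deductions = $189.74 + $547.56 + $158.12 + $91.71 + $233.01 + $215.22 = $1,435.36
Net pay = $3,162.39 − $1,435.36 = $1,727.03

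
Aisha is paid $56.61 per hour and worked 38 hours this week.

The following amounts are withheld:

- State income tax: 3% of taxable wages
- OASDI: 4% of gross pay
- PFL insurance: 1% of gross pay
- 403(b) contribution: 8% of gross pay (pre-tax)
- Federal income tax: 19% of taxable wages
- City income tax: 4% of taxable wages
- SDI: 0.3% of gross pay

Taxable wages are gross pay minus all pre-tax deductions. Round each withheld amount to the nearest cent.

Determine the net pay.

$1,350.52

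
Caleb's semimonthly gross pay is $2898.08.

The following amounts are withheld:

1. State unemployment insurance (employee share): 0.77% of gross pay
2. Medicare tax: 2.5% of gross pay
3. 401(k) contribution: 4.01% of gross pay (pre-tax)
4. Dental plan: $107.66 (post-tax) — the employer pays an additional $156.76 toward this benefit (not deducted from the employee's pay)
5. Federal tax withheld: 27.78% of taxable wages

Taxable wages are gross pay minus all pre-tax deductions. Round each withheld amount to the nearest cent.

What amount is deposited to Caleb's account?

$1806.64

401(k) contribution: $2898.08 × 0.0401 = $116.21
Taxable wages = $2898.08 − $116.21 = $2781.87
Federal tax withheld: $2781.87 × 0.2778 = $772.80
Medicare tax: $2898.08 × 0.025 = $72.45
State unemployment insurance (employee share): $2898.08 × 0.0077 = $22.32
Dental plan: $107.66
(Employer's $156.76 toward dental plan is not withheld from the employee.)
Total deductions = $116.21 + $772.80 + $72.45 + $22.32 + $107.66 = $1091.44
Net pay = $2898.08 − $1091.44 = $1806.64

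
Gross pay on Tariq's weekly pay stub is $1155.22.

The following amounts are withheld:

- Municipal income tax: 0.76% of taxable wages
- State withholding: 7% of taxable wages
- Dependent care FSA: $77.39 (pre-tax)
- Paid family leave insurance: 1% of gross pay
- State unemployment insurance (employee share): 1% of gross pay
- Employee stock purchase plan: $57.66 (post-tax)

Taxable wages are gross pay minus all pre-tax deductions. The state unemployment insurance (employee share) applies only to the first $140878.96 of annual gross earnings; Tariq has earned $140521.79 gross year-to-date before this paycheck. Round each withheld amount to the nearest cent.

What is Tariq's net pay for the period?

$921.41

Dependent care FSA: $77.39
Taxable wages = $1155.22 − $77.39 = $1077.83
Municipal income tax: $1077.83 × 0.0076 = $8.19
State withholding: $1077.83 × 0.07 = $75.45
State unemployment insurance (employee share): only $140878.96 − $140521.79 = $357.17 of this check is subject → $357.17 × 0.01 = $3.57
Paid family leave insurance: $1155.22 × 0.01 = $11.55
Employee stock purchase plan: $57.66
Total deductions = $77.39 + $8.19 + $75.45 + $3.57 + $11.55 + $57.66 = $233.81
Net pay = $1155.22 − $233.81 = $921.41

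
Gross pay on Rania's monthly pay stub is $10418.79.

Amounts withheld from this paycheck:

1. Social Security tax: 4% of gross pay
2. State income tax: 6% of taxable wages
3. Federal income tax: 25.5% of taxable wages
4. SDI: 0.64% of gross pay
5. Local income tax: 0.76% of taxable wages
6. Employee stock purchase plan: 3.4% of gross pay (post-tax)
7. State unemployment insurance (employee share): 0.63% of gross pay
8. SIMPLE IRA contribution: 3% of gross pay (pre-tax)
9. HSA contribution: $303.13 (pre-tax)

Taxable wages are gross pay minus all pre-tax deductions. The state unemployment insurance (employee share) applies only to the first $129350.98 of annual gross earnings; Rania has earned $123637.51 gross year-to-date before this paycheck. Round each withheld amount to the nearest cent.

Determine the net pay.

$5766.96

SIMPLE IRA contribution: $10418.79 × 0.03 = $312.56
HSA contribution: $303.13
Pre-tax total = $312.56 + $303.13 = $615.69
Taxable wages = $10418.79 − $615.69 = $9803.10
Federal income tax: $9803.10 × 0.255 = $2499.79
State income tax: $9803.10 × 0.06 = $588.19
Local income tax: $9803.10 × 0.0076 = $74.50
SDI: $10418.79 × 0.0064 = $66.68
Social Security tax: $10418.79 × 0.04 = $416.75
State unemployment insurance (employee share): only $129350.98 − $123637.51 = $5713.47 of this check is subject → $5713.47 × 0.0063 = $35.99
Employee stock purchase plan: $10418.79 × 0.034 = $354.24
Total deductions = $312.56 + $303.13 + $2499.79 + $588.19 + $74.50 + $66.68 + $416.75 + $35.99 + $354.24 = $4651.83
Net pay = $10418.79 − $4651.83 = $5766.96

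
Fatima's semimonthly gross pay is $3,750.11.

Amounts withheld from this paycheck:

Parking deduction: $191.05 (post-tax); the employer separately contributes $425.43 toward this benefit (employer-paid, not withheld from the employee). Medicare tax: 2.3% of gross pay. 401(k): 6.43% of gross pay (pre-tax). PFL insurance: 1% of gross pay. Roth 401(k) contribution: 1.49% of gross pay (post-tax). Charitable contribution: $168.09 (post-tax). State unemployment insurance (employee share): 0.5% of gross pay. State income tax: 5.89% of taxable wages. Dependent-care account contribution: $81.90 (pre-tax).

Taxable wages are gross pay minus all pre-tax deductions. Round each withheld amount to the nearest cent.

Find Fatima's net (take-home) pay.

$2,667.70

401(k): $3,750.11 × 0.0643 = $241.13
Dependent-care account contribution: $81.90
Pre-tax total = $241.13 + $81.90 = $323.03
Taxable wages = $3,750.11 − $323.03 = $3,427.08
State income tax: $3,427.08 × 0.0589 = $201.86
State unemployment insurance (employee share): $3,750.11 × 0.005 = $18.75
PFL insurance: $3,750.11 × 0.01 = $37.50
Medicare tax: $3,750.11 × 0.023 = $86.25
Roth 401(k) contribution: $3,750.11 × 0.0149 = $55.88
Charitable contribution: $168.09
Parking deduction: $191.05
(Employer's $425.43 toward parking deduction is not withheld from the employee.)
Total deductions = $241.13 + $81.90 + $201.86 + $18.75 + $37.50 + $86.25 + $55.88 + $168.09 + $191.05 = $1,082.41
Net pay = $3,750.11 − $1,082.41 = $2,667.70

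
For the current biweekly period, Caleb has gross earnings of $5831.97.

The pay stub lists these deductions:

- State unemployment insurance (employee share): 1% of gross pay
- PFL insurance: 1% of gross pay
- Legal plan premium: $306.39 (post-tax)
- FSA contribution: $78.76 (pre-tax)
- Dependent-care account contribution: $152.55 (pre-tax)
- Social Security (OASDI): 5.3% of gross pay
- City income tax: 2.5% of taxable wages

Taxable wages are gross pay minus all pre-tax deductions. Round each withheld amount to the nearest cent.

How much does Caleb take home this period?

$4728.52

FSA contribution: $78.76
Dependent-care account contribution: $152.55
Pre-tax total = $78.76 + $152.55 = $231.31
Taxable wages = $5831.97 − $231.31 = $5600.66
City income tax: $5600.66 × 0.025 = $140.02
Social Security (OASDI): $5831.97 × 0.053 = $309.09
PFL insurance: $5831.97 × 0.01 = $58.32
State unemployment insurance (employee share): $5831.97 × 0.01 = $58.32
Legal plan premium: $306.39
Total deductions = $78.76 + $152.55 + $140.02 + $309.09 + $58.32 + $58.32 + $306.39 = $1103.45
Net pay = $5831.97 − $1103.45 = $4728.52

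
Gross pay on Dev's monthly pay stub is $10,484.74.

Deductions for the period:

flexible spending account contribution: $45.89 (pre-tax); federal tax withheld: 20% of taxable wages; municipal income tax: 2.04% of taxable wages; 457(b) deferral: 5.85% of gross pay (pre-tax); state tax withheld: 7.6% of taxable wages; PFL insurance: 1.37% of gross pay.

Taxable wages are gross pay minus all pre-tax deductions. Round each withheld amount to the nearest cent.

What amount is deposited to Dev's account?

$6,769.57

Flexible spending account contribution: $45.89
457(b) deferral: $10,484.74 × 0.0585 = $613.36
Pre-tax total = $45.89 + $613.36 = $659.25
Taxable wages = $10,484.74 − $659.25 = $9,825.49
Municipal income tax: $9,825.49 × 0.0204 = $200.44
Federal tax withheld: $9,825.49 × 0.2 = $1,965.10
State tax withheld: $9,825.49 × 0.076 = $746.74
PFL insurance: $10,484.74 × 0.0137 = $143.64
Total deductions = $45.89 + $613.36 + $200.44 + $1,965.10 + $746.74 + $143.64 = $3,715.17
Net pay = $10,484.74 − $3,715.17 = $6,769.57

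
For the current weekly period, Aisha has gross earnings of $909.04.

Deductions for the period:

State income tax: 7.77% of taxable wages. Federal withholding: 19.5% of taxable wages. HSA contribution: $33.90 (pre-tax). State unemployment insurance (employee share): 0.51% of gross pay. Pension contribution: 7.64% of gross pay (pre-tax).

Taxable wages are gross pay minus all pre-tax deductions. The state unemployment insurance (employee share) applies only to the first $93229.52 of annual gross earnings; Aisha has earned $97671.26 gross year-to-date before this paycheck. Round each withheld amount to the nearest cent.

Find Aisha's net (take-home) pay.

$585.98

HSA contribution: $33.90
Pension contribution: $909.04 × 0.0764 = $69.45
Pre-tax total = $33.90 + $69.45 = $103.35
Taxable wages = $909.04 − $103.35 = $805.69
Federal withholding: $805.69 × 0.195 = $157.11
State income tax: $805.69 × 0.0777 = $62.60
State unemployment insurance (employee share): annual cap $93229.52 already reached (YTD $97671.26), so $0.00
Total deductions = $33.90 + $69.45 + $157.11 + $62.60 + $0.00 = $323.06
Net pay = $909.04 − $323.06 = $585.98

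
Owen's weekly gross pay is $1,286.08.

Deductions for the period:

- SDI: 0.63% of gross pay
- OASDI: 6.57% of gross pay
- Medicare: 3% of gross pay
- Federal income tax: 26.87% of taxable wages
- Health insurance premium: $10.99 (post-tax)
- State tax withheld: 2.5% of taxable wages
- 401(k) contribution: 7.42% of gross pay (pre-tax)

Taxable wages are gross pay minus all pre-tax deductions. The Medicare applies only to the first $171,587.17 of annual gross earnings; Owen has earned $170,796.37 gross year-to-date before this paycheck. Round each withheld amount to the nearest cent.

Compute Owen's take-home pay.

401(k) contribution: $1,286.08 × 0.0742 = $95.43
Taxable wages = $1,286.08 − $95.43 = $1,190.65
State tax withheld: $1,190.65 × 0.025 = $29.77
Federal income tax: $1,190.65 × 0.2687 = $319.93
OASDI: $1,286.08 × 0.0657 = $84.50
SDI: $1,286.08 × 0.0063 = $8.10
Medicare: only $171,587.17 − $170,796.37 = $790.80 of this check is subject → $790.80 × 0.03 = $23.72
Health insurance premium: $10.99
Total deductions = $95.43 + $29.77 + $319.93 + $84.50 + $8.10 + $23.72 + $10.99 = $572.44
Net pay = $1,286.08 − $572.44 = $713.64

$713.64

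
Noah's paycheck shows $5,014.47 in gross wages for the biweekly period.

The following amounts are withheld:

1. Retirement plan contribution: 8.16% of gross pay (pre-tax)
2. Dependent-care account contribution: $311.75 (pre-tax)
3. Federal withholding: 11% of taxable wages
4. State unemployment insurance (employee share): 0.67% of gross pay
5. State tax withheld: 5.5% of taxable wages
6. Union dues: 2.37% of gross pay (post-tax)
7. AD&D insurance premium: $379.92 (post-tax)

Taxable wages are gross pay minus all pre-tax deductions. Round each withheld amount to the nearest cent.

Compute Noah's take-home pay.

Dependent-care account contribution: $311.75
Retirement plan contribution: $5,014.47 × 0.0816 = $409.18
Pre-tax total = $311.75 + $409.18 = $720.93
Taxable wages = $5,014.47 − $720.93 = $4,293.54
Federal withholding: $4,293.54 × 0.11 = $472.29
State tax withheld: $4,293.54 × 0.055 = $236.14
State unemployment insurance (employee share): $5,014.47 × 0.0067 = $33.60
AD&D insurance premium: $379.92
Union dues: $5,014.47 × 0.0237 = $118.84
Total deductions = $311.75 + $409.18 + $472.29 + $236.14 + $33.60 + $379.92 + $118.84 = $1,961.72
Net pay = $5,014.47 − $1,961.72 = $3,052.75

$3,052.75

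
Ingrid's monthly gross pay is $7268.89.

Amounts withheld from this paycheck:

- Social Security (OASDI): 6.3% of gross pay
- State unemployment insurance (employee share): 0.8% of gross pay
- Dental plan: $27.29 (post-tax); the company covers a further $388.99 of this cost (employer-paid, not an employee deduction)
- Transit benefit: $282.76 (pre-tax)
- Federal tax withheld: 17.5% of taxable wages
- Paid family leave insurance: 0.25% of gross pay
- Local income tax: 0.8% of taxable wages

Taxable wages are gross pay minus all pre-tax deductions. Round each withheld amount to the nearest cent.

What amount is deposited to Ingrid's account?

$5146.12

Transit benefit: $282.76
Taxable wages = $7268.89 − $282.76 = $6986.13
Federal tax withheld: $6986.13 × 0.175 = $1222.57
Local income tax: $6986.13 × 0.008 = $55.89
Paid family leave insurance: $7268.89 × 0.0025 = $18.17
Social Security (OASDI): $7268.89 × 0.063 = $457.94
State unemployment insurance (employee share): $7268.89 × 0.008 = $58.15
Dental plan: $27.29
(Employer's $388.99 toward dental plan is not withheld from the employee.)
Total deductions = $282.76 + $1222.57 + $55.89 + $18.17 + $457.94 + $58.15 + $27.29 = $2122.77
Net pay = $7268.89 − $2122.77 = $5146.12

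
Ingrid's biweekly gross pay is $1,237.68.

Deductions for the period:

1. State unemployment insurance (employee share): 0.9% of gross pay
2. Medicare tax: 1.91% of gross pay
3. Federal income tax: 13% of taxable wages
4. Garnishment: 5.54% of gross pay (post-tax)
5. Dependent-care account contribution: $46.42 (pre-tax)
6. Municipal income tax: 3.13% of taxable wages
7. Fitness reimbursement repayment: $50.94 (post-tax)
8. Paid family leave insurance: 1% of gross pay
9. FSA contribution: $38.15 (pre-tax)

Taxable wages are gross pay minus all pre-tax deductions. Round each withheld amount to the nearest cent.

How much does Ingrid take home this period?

$800.45

FSA contribution: $38.15
Dependent-care account contribution: $46.42
Pre-tax total = $38.15 + $46.42 = $84.57
Taxable wages = $1,237.68 − $84.57 = $1,153.11
Municipal income tax: $1,153.11 × 0.0313 = $36.09
Federal income tax: $1,153.11 × 0.13 = $149.90
Paid family leave insurance: $1,237.68 × 0.01 = $12.38
Medicare tax: $1,237.68 × 0.0191 = $23.64
State unemployment insurance (employee share): $1,237.68 × 0.009 = $11.14
Garnishment: $1,237.68 × 0.0554 = $68.57
Fitness reimbursement repayment: $50.94
Total deductions = $38.15 + $46.42 + $36.09 + $149.90 + $12.38 + $23.64 + $11.14 + $68.57 + $50.94 = $437.23
Net pay = $1,237.68 − $437.23 = $800.45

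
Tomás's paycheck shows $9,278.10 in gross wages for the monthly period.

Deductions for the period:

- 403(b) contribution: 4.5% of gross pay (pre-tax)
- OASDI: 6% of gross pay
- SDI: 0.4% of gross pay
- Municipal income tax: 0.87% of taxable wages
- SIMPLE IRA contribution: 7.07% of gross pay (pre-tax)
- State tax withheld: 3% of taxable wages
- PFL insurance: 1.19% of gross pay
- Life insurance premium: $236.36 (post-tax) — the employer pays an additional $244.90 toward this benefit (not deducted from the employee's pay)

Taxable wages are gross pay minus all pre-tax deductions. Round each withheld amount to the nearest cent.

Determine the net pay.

$6,946.54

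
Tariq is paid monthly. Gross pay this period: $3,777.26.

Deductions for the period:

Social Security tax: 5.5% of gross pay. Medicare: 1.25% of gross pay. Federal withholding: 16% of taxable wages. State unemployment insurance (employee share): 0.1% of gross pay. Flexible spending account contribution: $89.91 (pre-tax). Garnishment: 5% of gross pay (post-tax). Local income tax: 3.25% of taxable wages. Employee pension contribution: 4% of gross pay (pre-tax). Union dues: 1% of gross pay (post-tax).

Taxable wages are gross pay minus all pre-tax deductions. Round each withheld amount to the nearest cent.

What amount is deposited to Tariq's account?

$2,370.15

Flexible spending account contribution: $89.91
Employee pension contribution: $3,777.26 × 0.04 = $151.09
Pre-tax total = $89.91 + $151.09 = $241.00
Taxable wages = $3,777.26 − $241.00 = $3,536.26
Local income tax: $3,536.26 × 0.0325 = $114.93
Federal withholding: $3,536.26 × 0.16 = $565.80
State unemployment insurance (employee share): $3,777.26 × 0.001 = $3.78
Social Security tax: $3,777.26 × 0.055 = $207.75
Medicare: $3,777.26 × 0.0125 = $47.22
Garnishment: $3,777.26 × 0.05 = $188.86
Union dues: $3,777.26 × 0.01 = $37.77
Total deductions = $89.91 + $151.09 + $114.93 + $565.80 + $3.78 + $207.75 + $47.22 + $188.86 + $37.77 = $1,407.11
Net pay = $3,777.26 − $1,407.11 = $2,370.15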